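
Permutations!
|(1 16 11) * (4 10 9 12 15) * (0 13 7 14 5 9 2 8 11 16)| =14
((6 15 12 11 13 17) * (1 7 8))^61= (1 7 8)(6 15 12 11 13 17)= [0, 7, 2, 3, 4, 5, 15, 8, 1, 9, 10, 13, 11, 17, 14, 12, 16, 6]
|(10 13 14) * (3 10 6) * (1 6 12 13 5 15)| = 6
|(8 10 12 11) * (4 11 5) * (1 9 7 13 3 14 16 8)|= |(1 9 7 13 3 14 16 8 10 12 5 4 11)|= 13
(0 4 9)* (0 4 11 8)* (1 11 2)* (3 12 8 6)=(0 2 1 11 6 3 12 8)(4 9)=[2, 11, 1, 12, 9, 5, 3, 7, 0, 4, 10, 6, 8]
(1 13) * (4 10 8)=(1 13)(4 10 8)=[0, 13, 2, 3, 10, 5, 6, 7, 4, 9, 8, 11, 12, 1]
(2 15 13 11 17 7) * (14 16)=[0, 1, 15, 3, 4, 5, 6, 2, 8, 9, 10, 17, 12, 11, 16, 13, 14, 7]=(2 15 13 11 17 7)(14 16)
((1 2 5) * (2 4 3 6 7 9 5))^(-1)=(1 5 9 7 6 3 4)=[0, 5, 2, 4, 1, 9, 3, 6, 8, 7]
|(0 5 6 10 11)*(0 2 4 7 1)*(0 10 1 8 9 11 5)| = 12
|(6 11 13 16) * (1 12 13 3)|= 7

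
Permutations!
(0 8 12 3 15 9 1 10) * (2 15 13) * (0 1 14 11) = (0 8 12 3 13 2 15 9 14 11)(1 10) = [8, 10, 15, 13, 4, 5, 6, 7, 12, 14, 1, 0, 3, 2, 11, 9]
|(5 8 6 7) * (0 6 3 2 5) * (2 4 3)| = 6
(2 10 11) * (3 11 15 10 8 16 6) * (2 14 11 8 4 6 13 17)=[0, 1, 4, 8, 6, 5, 3, 7, 16, 9, 15, 14, 12, 17, 11, 10, 13, 2]=(2 4 6 3 8 16 13 17)(10 15)(11 14)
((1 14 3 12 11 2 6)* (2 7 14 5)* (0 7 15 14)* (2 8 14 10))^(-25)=(0 7)(1 10 12 8 6 15 3 5 2 11 14)=[7, 10, 11, 5, 4, 2, 15, 0, 6, 9, 12, 14, 8, 13, 1, 3]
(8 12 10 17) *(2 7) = (2 7)(8 12 10 17) = [0, 1, 7, 3, 4, 5, 6, 2, 12, 9, 17, 11, 10, 13, 14, 15, 16, 8]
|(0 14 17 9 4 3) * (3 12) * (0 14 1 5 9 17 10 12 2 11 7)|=8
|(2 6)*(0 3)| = |(0 3)(2 6)| = 2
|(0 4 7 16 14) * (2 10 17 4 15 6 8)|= |(0 15 6 8 2 10 17 4 7 16 14)|= 11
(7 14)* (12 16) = (7 14)(12 16) = [0, 1, 2, 3, 4, 5, 6, 14, 8, 9, 10, 11, 16, 13, 7, 15, 12]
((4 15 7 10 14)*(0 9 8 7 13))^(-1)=(0 13 15 4 14 10 7 8 9)=[13, 1, 2, 3, 14, 5, 6, 8, 9, 0, 7, 11, 12, 15, 10, 4]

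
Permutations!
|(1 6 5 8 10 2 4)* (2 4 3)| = |(1 6 5 8 10 4)(2 3)| = 6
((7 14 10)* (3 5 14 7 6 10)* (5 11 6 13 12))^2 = (3 6 13 5)(10 12 14 11) = [0, 1, 2, 6, 4, 3, 13, 7, 8, 9, 12, 10, 14, 5, 11]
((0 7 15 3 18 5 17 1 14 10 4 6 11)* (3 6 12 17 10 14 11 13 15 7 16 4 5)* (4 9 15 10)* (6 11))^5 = (1 4 13 17 5 6 12 10)(3 18) = [0, 4, 2, 18, 13, 6, 12, 7, 8, 9, 1, 11, 10, 17, 14, 15, 16, 5, 3]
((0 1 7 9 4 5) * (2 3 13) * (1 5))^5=[5, 7, 13, 2, 1, 0, 6, 9, 8, 4, 10, 11, 12, 3]=(0 5)(1 7 9 4)(2 13 3)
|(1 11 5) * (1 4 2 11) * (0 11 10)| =|(0 11 5 4 2 10)| =6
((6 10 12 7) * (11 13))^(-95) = [0, 1, 2, 3, 4, 5, 10, 6, 8, 9, 12, 13, 7, 11] = (6 10 12 7)(11 13)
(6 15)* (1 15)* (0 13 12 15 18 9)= [13, 18, 2, 3, 4, 5, 1, 7, 8, 0, 10, 11, 15, 12, 14, 6, 16, 17, 9]= (0 13 12 15 6 1 18 9)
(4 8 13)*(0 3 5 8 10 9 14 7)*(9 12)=(0 3 5 8 13 4 10 12 9 14 7)=[3, 1, 2, 5, 10, 8, 6, 0, 13, 14, 12, 11, 9, 4, 7]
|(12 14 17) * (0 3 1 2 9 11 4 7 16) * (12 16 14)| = |(0 3 1 2 9 11 4 7 14 17 16)| = 11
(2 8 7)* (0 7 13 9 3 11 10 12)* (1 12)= [7, 12, 8, 11, 4, 5, 6, 2, 13, 3, 1, 10, 0, 9]= (0 7 2 8 13 9 3 11 10 1 12)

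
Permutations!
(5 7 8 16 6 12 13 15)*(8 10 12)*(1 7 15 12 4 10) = (1 7)(4 10)(5 15)(6 8 16)(12 13) = [0, 7, 2, 3, 10, 15, 8, 1, 16, 9, 4, 11, 13, 12, 14, 5, 6]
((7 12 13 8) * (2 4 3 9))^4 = (13) = [0, 1, 2, 3, 4, 5, 6, 7, 8, 9, 10, 11, 12, 13]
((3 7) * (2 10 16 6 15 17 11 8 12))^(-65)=(2 8 17 6 10 12 11 15 16)(3 7)=[0, 1, 8, 7, 4, 5, 10, 3, 17, 9, 12, 15, 11, 13, 14, 16, 2, 6]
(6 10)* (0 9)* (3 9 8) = (0 8 3 9)(6 10) = [8, 1, 2, 9, 4, 5, 10, 7, 3, 0, 6]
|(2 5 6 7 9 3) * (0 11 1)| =6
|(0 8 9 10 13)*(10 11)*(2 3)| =6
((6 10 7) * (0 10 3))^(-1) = (0 3 6 7 10) = [3, 1, 2, 6, 4, 5, 7, 10, 8, 9, 0]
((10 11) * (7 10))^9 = [0, 1, 2, 3, 4, 5, 6, 7, 8, 9, 10, 11] = (11)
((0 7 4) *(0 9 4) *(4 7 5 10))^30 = (10) = [0, 1, 2, 3, 4, 5, 6, 7, 8, 9, 10]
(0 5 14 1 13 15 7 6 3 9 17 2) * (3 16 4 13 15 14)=(0 5 3 9 17 2)(1 15 7 6 16 4 13 14)=[5, 15, 0, 9, 13, 3, 16, 6, 8, 17, 10, 11, 12, 14, 1, 7, 4, 2]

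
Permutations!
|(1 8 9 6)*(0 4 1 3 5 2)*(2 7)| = 10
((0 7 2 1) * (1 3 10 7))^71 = [1, 0, 7, 2, 4, 5, 6, 10, 8, 9, 3] = (0 1)(2 7 10 3)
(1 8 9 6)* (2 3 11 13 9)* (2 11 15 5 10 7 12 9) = (1 8 11 13 2 3 15 5 10 7 12 9 6) = [0, 8, 3, 15, 4, 10, 1, 12, 11, 6, 7, 13, 9, 2, 14, 5]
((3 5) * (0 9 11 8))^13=(0 9 11 8)(3 5)=[9, 1, 2, 5, 4, 3, 6, 7, 0, 11, 10, 8]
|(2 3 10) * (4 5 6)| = |(2 3 10)(4 5 6)| = 3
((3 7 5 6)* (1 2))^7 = (1 2)(3 6 5 7) = [0, 2, 1, 6, 4, 7, 5, 3]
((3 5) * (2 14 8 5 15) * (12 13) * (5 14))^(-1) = (2 15 3 5)(8 14)(12 13) = [0, 1, 15, 5, 4, 2, 6, 7, 14, 9, 10, 11, 13, 12, 8, 3]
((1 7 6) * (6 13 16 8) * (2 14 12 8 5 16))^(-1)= (1 6 8 12 14 2 13 7)(5 16)= [0, 6, 13, 3, 4, 16, 8, 1, 12, 9, 10, 11, 14, 7, 2, 15, 5]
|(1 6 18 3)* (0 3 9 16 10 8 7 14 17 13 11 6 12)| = 44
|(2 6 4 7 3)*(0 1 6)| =|(0 1 6 4 7 3 2)| =7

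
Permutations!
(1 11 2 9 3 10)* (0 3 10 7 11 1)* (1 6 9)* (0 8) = (0 3 7 11 2 1 6 9 10 8) = [3, 6, 1, 7, 4, 5, 9, 11, 0, 10, 8, 2]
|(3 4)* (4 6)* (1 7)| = |(1 7)(3 6 4)| = 6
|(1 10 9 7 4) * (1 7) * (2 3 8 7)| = |(1 10 9)(2 3 8 7 4)| = 15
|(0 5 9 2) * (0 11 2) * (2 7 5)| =6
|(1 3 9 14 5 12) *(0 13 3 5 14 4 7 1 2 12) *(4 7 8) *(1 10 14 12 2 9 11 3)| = 20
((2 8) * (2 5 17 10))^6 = (2 8 5 17 10) = [0, 1, 8, 3, 4, 17, 6, 7, 5, 9, 2, 11, 12, 13, 14, 15, 16, 10]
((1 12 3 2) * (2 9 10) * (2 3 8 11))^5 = (12)(3 10 9) = [0, 1, 2, 10, 4, 5, 6, 7, 8, 3, 9, 11, 12]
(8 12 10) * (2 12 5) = [0, 1, 12, 3, 4, 2, 6, 7, 5, 9, 8, 11, 10] = (2 12 10 8 5)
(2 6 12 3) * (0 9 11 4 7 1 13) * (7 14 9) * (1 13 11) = (0 7 13)(1 11 4 14 9)(2 6 12 3) = [7, 11, 6, 2, 14, 5, 12, 13, 8, 1, 10, 4, 3, 0, 9]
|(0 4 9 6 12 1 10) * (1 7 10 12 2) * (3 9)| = |(0 4 3 9 6 2 1 12 7 10)| = 10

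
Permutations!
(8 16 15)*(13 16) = [0, 1, 2, 3, 4, 5, 6, 7, 13, 9, 10, 11, 12, 16, 14, 8, 15] = (8 13 16 15)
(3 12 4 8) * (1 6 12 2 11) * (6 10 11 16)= (1 10 11)(2 16 6 12 4 8 3)= [0, 10, 16, 2, 8, 5, 12, 7, 3, 9, 11, 1, 4, 13, 14, 15, 6]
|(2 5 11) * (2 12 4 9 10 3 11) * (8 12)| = |(2 5)(3 11 8 12 4 9 10)| = 14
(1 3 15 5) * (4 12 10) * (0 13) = (0 13)(1 3 15 5)(4 12 10) = [13, 3, 2, 15, 12, 1, 6, 7, 8, 9, 4, 11, 10, 0, 14, 5]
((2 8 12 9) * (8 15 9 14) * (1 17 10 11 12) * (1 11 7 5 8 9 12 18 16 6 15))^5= (1 8 15)(2 5 6)(7 16 9)(10 18 14)(11 12 17)= [0, 8, 5, 3, 4, 6, 2, 16, 15, 7, 18, 12, 17, 13, 10, 1, 9, 11, 14]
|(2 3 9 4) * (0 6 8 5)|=4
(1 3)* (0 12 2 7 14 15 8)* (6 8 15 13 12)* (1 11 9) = [6, 3, 7, 11, 4, 5, 8, 14, 0, 1, 10, 9, 2, 12, 13, 15] = (15)(0 6 8)(1 3 11 9)(2 7 14 13 12)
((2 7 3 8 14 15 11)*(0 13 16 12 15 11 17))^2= (0 16 15)(2 3 14)(7 8 11)(12 17 13)= [16, 1, 3, 14, 4, 5, 6, 8, 11, 9, 10, 7, 17, 12, 2, 0, 15, 13]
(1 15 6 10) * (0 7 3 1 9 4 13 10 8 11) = (0 7 3 1 15 6 8 11)(4 13 10 9) = [7, 15, 2, 1, 13, 5, 8, 3, 11, 4, 9, 0, 12, 10, 14, 6]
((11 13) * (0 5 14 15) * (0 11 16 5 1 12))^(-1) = (0 12 1)(5 16 13 11 15 14) = [12, 0, 2, 3, 4, 16, 6, 7, 8, 9, 10, 15, 1, 11, 5, 14, 13]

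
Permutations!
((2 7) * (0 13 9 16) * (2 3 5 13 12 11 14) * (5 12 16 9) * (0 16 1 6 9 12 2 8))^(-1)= (16)(0 8 14 11 12 9 6 1)(2 3 7)(5 13)= [8, 0, 3, 7, 4, 13, 1, 2, 14, 6, 10, 12, 9, 5, 11, 15, 16]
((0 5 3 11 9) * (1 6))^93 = (0 11 5 9 3)(1 6) = [11, 6, 2, 0, 4, 9, 1, 7, 8, 3, 10, 5]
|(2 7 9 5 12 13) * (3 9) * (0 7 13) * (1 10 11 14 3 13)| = |(0 7 13 2 1 10 11 14 3 9 5 12)| = 12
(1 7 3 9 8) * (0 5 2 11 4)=(0 5 2 11 4)(1 7 3 9 8)=[5, 7, 11, 9, 0, 2, 6, 3, 1, 8, 10, 4]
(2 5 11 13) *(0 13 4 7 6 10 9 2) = (0 13)(2 5 11 4 7 6 10 9) = [13, 1, 5, 3, 7, 11, 10, 6, 8, 2, 9, 4, 12, 0]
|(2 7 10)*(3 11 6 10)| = |(2 7 3 11 6 10)| = 6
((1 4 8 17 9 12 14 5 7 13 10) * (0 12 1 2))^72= [0, 8, 2, 3, 17, 5, 6, 7, 9, 4, 10, 11, 12, 13, 14, 15, 16, 1]= (1 8 9 4 17)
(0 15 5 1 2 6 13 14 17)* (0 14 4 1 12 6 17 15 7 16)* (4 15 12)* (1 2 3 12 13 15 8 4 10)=(0 7 16)(1 3 12 6 15 5 10)(2 17 14 13 8 4)=[7, 3, 17, 12, 2, 10, 15, 16, 4, 9, 1, 11, 6, 8, 13, 5, 0, 14]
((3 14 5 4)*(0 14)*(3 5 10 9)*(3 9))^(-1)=(0 3 10 14)(4 5)=[3, 1, 2, 10, 5, 4, 6, 7, 8, 9, 14, 11, 12, 13, 0]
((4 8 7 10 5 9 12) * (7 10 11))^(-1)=(4 12 9 5 10 8)(7 11)=[0, 1, 2, 3, 12, 10, 6, 11, 4, 5, 8, 7, 9]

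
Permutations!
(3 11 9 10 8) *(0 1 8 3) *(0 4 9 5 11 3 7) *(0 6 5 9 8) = [1, 0, 2, 3, 8, 11, 5, 6, 4, 10, 7, 9] = (0 1)(4 8)(5 11 9 10 7 6)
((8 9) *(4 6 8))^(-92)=(9)=[0, 1, 2, 3, 4, 5, 6, 7, 8, 9]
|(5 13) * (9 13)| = 3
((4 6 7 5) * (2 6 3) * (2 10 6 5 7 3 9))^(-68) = [0, 1, 2, 10, 4, 5, 3, 7, 8, 9, 6] = (3 10 6)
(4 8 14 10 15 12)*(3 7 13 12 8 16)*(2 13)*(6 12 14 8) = (2 13 14 10 15 6 12 4 16 3 7) = [0, 1, 13, 7, 16, 5, 12, 2, 8, 9, 15, 11, 4, 14, 10, 6, 3]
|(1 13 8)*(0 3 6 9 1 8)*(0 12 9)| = |(0 3 6)(1 13 12 9)| = 12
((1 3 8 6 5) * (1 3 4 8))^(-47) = (1 4 8 6 5 3) = [0, 4, 2, 1, 8, 3, 5, 7, 6]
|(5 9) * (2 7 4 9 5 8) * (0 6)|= |(0 6)(2 7 4 9 8)|= 10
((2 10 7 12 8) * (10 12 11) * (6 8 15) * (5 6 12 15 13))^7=[0, 1, 2, 3, 4, 5, 6, 11, 8, 9, 7, 10, 12, 13, 14, 15]=(15)(7 11 10)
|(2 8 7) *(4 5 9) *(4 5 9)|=3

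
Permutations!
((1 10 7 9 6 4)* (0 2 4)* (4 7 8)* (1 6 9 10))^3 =[10, 1, 8, 3, 2, 5, 7, 4, 0, 9, 6] =(0 10 6 7 4 2 8)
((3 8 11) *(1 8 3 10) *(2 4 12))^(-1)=[0, 10, 12, 3, 2, 5, 6, 7, 1, 9, 11, 8, 4]=(1 10 11 8)(2 12 4)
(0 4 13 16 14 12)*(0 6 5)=(0 4 13 16 14 12 6 5)=[4, 1, 2, 3, 13, 0, 5, 7, 8, 9, 10, 11, 6, 16, 12, 15, 14]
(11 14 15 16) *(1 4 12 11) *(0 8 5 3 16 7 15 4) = (0 8 5 3 16 1)(4 12 11 14)(7 15) = [8, 0, 2, 16, 12, 3, 6, 15, 5, 9, 10, 14, 11, 13, 4, 7, 1]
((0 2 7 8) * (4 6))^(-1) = (0 8 7 2)(4 6) = [8, 1, 0, 3, 6, 5, 4, 2, 7]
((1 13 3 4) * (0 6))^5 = [6, 13, 2, 4, 1, 5, 0, 7, 8, 9, 10, 11, 12, 3] = (0 6)(1 13 3 4)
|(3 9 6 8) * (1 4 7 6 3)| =10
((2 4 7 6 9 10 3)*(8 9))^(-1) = [0, 1, 3, 10, 2, 5, 7, 4, 6, 8, 9] = (2 3 10 9 8 6 7 4)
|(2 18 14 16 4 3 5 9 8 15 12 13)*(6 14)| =13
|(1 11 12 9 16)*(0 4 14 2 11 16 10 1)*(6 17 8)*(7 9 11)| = 18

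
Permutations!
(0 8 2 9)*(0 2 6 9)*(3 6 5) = (0 8 5 3 6 9 2) = [8, 1, 0, 6, 4, 3, 9, 7, 5, 2]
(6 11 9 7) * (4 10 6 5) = (4 10 6 11 9 7 5) = [0, 1, 2, 3, 10, 4, 11, 5, 8, 7, 6, 9]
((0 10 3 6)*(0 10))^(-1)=(3 10 6)=[0, 1, 2, 10, 4, 5, 3, 7, 8, 9, 6]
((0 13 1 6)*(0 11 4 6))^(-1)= (0 1 13)(4 11 6)= [1, 13, 2, 3, 11, 5, 4, 7, 8, 9, 10, 6, 12, 0]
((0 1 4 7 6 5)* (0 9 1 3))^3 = [3, 6, 2, 0, 5, 4, 1, 9, 8, 7] = (0 3)(1 6)(4 5)(7 9)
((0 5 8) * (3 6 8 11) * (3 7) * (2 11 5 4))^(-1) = [8, 1, 4, 7, 0, 5, 3, 11, 6, 9, 10, 2] = (0 8 6 3 7 11 2 4)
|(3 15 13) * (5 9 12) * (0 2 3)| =|(0 2 3 15 13)(5 9 12)| =15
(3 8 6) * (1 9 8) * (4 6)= (1 9 8 4 6 3)= [0, 9, 2, 1, 6, 5, 3, 7, 4, 8]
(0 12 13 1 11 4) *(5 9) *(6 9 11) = (0 12 13 1 6 9 5 11 4) = [12, 6, 2, 3, 0, 11, 9, 7, 8, 5, 10, 4, 13, 1]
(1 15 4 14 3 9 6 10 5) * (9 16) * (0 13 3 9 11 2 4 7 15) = (0 13 3 16 11 2 4 14 9 6 10 5 1)(7 15) = [13, 0, 4, 16, 14, 1, 10, 15, 8, 6, 5, 2, 12, 3, 9, 7, 11]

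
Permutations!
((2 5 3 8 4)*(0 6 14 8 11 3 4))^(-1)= (0 8 14 6)(2 4 5)(3 11)= [8, 1, 4, 11, 5, 2, 0, 7, 14, 9, 10, 3, 12, 13, 6]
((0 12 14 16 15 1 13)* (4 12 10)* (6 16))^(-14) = (0 16 4 1 14)(6 10 15 12 13) = [16, 14, 2, 3, 1, 5, 10, 7, 8, 9, 15, 11, 13, 6, 0, 12, 4]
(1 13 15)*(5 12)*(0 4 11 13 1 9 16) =(0 4 11 13 15 9 16)(5 12) =[4, 1, 2, 3, 11, 12, 6, 7, 8, 16, 10, 13, 5, 15, 14, 9, 0]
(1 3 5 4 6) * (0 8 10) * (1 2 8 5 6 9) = (0 5 4 9 1 3 6 2 8 10) = [5, 3, 8, 6, 9, 4, 2, 7, 10, 1, 0]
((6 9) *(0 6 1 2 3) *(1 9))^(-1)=(9)(0 3 2 1 6)=[3, 6, 1, 2, 4, 5, 0, 7, 8, 9]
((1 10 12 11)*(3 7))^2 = (1 12)(10 11) = [0, 12, 2, 3, 4, 5, 6, 7, 8, 9, 11, 10, 1]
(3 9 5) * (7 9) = [0, 1, 2, 7, 4, 3, 6, 9, 8, 5] = (3 7 9 5)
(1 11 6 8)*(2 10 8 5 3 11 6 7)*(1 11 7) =(1 6 5 3 7 2 10 8 11) =[0, 6, 10, 7, 4, 3, 5, 2, 11, 9, 8, 1]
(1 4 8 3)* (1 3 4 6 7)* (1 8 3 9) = (1 6 7 8 4 3 9) = [0, 6, 2, 9, 3, 5, 7, 8, 4, 1]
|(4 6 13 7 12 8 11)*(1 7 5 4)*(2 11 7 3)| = 12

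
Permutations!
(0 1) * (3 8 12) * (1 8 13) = (0 8 12 3 13 1) = [8, 0, 2, 13, 4, 5, 6, 7, 12, 9, 10, 11, 3, 1]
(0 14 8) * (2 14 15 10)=(0 15 10 2 14 8)=[15, 1, 14, 3, 4, 5, 6, 7, 0, 9, 2, 11, 12, 13, 8, 10]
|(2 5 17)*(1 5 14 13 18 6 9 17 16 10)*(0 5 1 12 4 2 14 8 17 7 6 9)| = 15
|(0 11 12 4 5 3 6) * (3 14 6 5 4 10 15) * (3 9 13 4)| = |(0 11 12 10 15 9 13 4 3 5 14 6)| = 12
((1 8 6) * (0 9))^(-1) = [9, 6, 2, 3, 4, 5, 8, 7, 1, 0] = (0 9)(1 6 8)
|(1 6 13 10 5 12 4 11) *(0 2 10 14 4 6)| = |(0 2 10 5 12 6 13 14 4 11 1)| = 11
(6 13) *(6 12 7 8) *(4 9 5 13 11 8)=(4 9 5 13 12 7)(6 11 8)=[0, 1, 2, 3, 9, 13, 11, 4, 6, 5, 10, 8, 7, 12]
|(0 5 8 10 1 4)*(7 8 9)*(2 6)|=|(0 5 9 7 8 10 1 4)(2 6)|=8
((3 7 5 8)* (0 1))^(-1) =(0 1)(3 8 5 7) =[1, 0, 2, 8, 4, 7, 6, 3, 5]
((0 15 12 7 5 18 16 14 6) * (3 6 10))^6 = (0 16 15 14 12 10 7 3 5 6 18) = [16, 1, 2, 5, 4, 6, 18, 3, 8, 9, 7, 11, 10, 13, 12, 14, 15, 17, 0]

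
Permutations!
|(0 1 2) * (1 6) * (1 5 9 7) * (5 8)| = 8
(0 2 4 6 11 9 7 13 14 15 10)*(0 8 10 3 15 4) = (0 2)(3 15)(4 6 11 9 7 13 14)(8 10) = [2, 1, 0, 15, 6, 5, 11, 13, 10, 7, 8, 9, 12, 14, 4, 3]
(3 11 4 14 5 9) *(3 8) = [0, 1, 2, 11, 14, 9, 6, 7, 3, 8, 10, 4, 12, 13, 5] = (3 11 4 14 5 9 8)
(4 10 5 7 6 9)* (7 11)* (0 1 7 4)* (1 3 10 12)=(0 3 10 5 11 4 12 1 7 6 9)=[3, 7, 2, 10, 12, 11, 9, 6, 8, 0, 5, 4, 1]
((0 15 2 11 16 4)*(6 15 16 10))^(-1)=(0 4 16)(2 15 6 10 11)=[4, 1, 15, 3, 16, 5, 10, 7, 8, 9, 11, 2, 12, 13, 14, 6, 0]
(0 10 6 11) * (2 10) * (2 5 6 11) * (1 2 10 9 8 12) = (0 5 6 10 11)(1 2 9 8 12) = [5, 2, 9, 3, 4, 6, 10, 7, 12, 8, 11, 0, 1]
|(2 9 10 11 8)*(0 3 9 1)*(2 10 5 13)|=|(0 3 9 5 13 2 1)(8 10 11)|=21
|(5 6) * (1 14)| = 2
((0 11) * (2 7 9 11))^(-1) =[11, 1, 0, 3, 4, 5, 6, 2, 8, 7, 10, 9] =(0 11 9 7 2)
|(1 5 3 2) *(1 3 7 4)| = |(1 5 7 4)(2 3)| = 4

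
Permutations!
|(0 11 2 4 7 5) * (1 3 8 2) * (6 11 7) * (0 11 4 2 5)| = |(0 7)(1 3 8 5 11)(4 6)| = 10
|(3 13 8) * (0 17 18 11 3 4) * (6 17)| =9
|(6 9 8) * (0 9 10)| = |(0 9 8 6 10)| = 5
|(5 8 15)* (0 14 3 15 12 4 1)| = 9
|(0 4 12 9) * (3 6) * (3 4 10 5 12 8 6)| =|(0 10 5 12 9)(4 8 6)| =15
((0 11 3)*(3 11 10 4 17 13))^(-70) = [4, 1, 2, 10, 13, 5, 6, 7, 8, 9, 17, 11, 12, 0, 14, 15, 16, 3] = (0 4 13)(3 10 17)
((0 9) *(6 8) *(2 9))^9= [0, 1, 2, 3, 4, 5, 8, 7, 6, 9]= (9)(6 8)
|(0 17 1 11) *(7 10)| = 4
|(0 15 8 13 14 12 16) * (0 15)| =6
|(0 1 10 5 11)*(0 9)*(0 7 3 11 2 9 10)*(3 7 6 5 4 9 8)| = 18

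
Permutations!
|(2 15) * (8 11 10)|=6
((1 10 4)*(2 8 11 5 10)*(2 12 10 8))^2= (1 10)(4 12)(5 11 8)= [0, 10, 2, 3, 12, 11, 6, 7, 5, 9, 1, 8, 4]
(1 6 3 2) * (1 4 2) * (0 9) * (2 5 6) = [9, 2, 4, 1, 5, 6, 3, 7, 8, 0] = (0 9)(1 2 4 5 6 3)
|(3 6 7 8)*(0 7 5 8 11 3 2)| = 8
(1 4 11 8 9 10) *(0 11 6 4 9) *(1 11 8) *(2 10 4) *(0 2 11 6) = (0 8 2 10 6 11 1 9 4) = [8, 9, 10, 3, 0, 5, 11, 7, 2, 4, 6, 1]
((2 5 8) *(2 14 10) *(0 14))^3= (0 2)(5 14)(8 10)= [2, 1, 0, 3, 4, 14, 6, 7, 10, 9, 8, 11, 12, 13, 5]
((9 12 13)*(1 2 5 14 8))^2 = (1 5 8 2 14)(9 13 12) = [0, 5, 14, 3, 4, 8, 6, 7, 2, 13, 10, 11, 9, 12, 1]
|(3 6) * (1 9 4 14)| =4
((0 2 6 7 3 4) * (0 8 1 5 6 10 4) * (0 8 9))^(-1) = (0 9 4 10 2)(1 8 3 7 6 5) = [9, 8, 0, 7, 10, 1, 5, 6, 3, 4, 2]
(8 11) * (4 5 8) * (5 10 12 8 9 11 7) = (4 10 12 8 7 5 9 11) = [0, 1, 2, 3, 10, 9, 6, 5, 7, 11, 12, 4, 8]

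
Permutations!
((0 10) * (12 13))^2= [0, 1, 2, 3, 4, 5, 6, 7, 8, 9, 10, 11, 12, 13]= (13)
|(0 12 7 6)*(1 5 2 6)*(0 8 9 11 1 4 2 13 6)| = 35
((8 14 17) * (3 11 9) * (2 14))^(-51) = (2 14 17 8) = [0, 1, 14, 3, 4, 5, 6, 7, 2, 9, 10, 11, 12, 13, 17, 15, 16, 8]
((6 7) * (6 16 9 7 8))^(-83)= (6 8)(7 16 9)= [0, 1, 2, 3, 4, 5, 8, 16, 6, 7, 10, 11, 12, 13, 14, 15, 9]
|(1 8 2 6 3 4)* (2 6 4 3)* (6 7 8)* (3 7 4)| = 7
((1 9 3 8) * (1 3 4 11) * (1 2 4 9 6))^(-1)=[0, 6, 11, 8, 2, 5, 1, 7, 3, 9, 10, 4]=(1 6)(2 11 4)(3 8)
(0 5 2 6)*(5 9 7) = (0 9 7 5 2 6) = [9, 1, 6, 3, 4, 2, 0, 5, 8, 7]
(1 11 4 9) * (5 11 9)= [0, 9, 2, 3, 5, 11, 6, 7, 8, 1, 10, 4]= (1 9)(4 5 11)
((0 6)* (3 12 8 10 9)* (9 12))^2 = (8 12 10) = [0, 1, 2, 3, 4, 5, 6, 7, 12, 9, 8, 11, 10]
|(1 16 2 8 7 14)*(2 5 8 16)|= 7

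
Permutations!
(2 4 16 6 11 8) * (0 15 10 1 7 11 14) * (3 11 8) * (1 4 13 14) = (0 15 10 4 16 6 1 7 8 2 13 14)(3 11) = [15, 7, 13, 11, 16, 5, 1, 8, 2, 9, 4, 3, 12, 14, 0, 10, 6]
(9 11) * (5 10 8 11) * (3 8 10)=[0, 1, 2, 8, 4, 3, 6, 7, 11, 5, 10, 9]=(3 8 11 9 5)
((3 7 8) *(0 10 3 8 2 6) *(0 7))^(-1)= (0 3 10)(2 7 6)= [3, 1, 7, 10, 4, 5, 2, 6, 8, 9, 0]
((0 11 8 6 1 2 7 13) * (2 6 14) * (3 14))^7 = (0 13 7 2 14 3 8 11)(1 6) = [13, 6, 14, 8, 4, 5, 1, 2, 11, 9, 10, 0, 12, 7, 3]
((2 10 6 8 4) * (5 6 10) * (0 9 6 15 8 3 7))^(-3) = (0 6 7 9 3)(2 15 4 5 8) = [6, 1, 15, 0, 5, 8, 7, 9, 2, 3, 10, 11, 12, 13, 14, 4]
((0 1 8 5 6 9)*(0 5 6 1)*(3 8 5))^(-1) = (1 5)(3 9 6 8) = [0, 5, 2, 9, 4, 1, 8, 7, 3, 6]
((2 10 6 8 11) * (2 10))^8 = (11) = [0, 1, 2, 3, 4, 5, 6, 7, 8, 9, 10, 11]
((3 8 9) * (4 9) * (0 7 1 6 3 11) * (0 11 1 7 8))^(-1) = (11)(0 3 6 1 9 4 8) = [3, 9, 2, 6, 8, 5, 1, 7, 0, 4, 10, 11]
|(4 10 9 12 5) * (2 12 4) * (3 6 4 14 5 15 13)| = |(2 12 15 13 3 6 4 10 9 14 5)| = 11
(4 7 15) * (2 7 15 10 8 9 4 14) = (2 7 10 8 9 4 15 14) = [0, 1, 7, 3, 15, 5, 6, 10, 9, 4, 8, 11, 12, 13, 2, 14]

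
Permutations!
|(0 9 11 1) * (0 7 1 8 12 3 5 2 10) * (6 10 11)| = |(0 9 6 10)(1 7)(2 11 8 12 3 5)| = 12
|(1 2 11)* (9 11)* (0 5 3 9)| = 7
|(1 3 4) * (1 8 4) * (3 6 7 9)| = 10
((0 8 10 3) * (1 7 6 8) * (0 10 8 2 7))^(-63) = (0 1)(3 10) = [1, 0, 2, 10, 4, 5, 6, 7, 8, 9, 3]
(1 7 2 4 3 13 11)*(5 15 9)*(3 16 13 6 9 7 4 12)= (1 4 16 13 11)(2 12 3 6 9 5 15 7)= [0, 4, 12, 6, 16, 15, 9, 2, 8, 5, 10, 1, 3, 11, 14, 7, 13]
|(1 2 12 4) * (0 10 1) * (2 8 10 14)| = |(0 14 2 12 4)(1 8 10)| = 15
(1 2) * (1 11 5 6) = (1 2 11 5 6) = [0, 2, 11, 3, 4, 6, 1, 7, 8, 9, 10, 5]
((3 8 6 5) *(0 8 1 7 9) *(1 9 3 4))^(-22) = [1, 8, 2, 5, 0, 9, 3, 6, 7, 4] = (0 1 8 7 6 3 5 9 4)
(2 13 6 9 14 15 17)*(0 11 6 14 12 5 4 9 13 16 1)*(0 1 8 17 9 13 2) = (0 11 6 2 16 8 17)(4 13 14 15 9 12 5) = [11, 1, 16, 3, 13, 4, 2, 7, 17, 12, 10, 6, 5, 14, 15, 9, 8, 0]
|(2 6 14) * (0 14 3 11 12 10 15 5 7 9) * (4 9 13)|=14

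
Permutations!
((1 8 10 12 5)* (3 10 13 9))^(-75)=(1 10 13 5 3 8 12 9)=[0, 10, 2, 8, 4, 3, 6, 7, 12, 1, 13, 11, 9, 5]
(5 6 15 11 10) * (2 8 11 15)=[0, 1, 8, 3, 4, 6, 2, 7, 11, 9, 5, 10, 12, 13, 14, 15]=(15)(2 8 11 10 5 6)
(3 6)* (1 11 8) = (1 11 8)(3 6) = [0, 11, 2, 6, 4, 5, 3, 7, 1, 9, 10, 8]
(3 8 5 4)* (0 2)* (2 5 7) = [5, 1, 0, 8, 3, 4, 6, 2, 7] = (0 5 4 3 8 7 2)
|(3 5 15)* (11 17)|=|(3 5 15)(11 17)|=6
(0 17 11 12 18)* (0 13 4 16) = [17, 1, 2, 3, 16, 5, 6, 7, 8, 9, 10, 12, 18, 4, 14, 15, 0, 11, 13] = (0 17 11 12 18 13 4 16)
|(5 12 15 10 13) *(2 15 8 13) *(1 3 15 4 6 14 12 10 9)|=|(1 3 15 9)(2 4 6 14 12 8 13 5 10)|=36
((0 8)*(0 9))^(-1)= [9, 1, 2, 3, 4, 5, 6, 7, 0, 8]= (0 9 8)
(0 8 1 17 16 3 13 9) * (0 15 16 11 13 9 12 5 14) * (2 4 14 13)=[8, 17, 4, 9, 14, 13, 6, 7, 1, 15, 10, 2, 5, 12, 0, 16, 3, 11]=(0 8 1 17 11 2 4 14)(3 9 15 16)(5 13 12)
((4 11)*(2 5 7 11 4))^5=(2 5 7 11)=[0, 1, 5, 3, 4, 7, 6, 11, 8, 9, 10, 2]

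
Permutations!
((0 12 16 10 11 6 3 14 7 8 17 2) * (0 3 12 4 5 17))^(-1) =(0 8 7 14 3 2 17 5 4)(6 11 10 16 12) =[8, 1, 17, 2, 0, 4, 11, 14, 7, 9, 16, 10, 6, 13, 3, 15, 12, 5]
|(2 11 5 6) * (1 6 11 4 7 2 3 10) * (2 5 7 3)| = 6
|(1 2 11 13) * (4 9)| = 4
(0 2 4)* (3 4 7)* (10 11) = (0 2 7 3 4)(10 11) = [2, 1, 7, 4, 0, 5, 6, 3, 8, 9, 11, 10]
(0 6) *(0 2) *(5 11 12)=[6, 1, 0, 3, 4, 11, 2, 7, 8, 9, 10, 12, 5]=(0 6 2)(5 11 12)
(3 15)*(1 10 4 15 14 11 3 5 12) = [0, 10, 2, 14, 15, 12, 6, 7, 8, 9, 4, 3, 1, 13, 11, 5] = (1 10 4 15 5 12)(3 14 11)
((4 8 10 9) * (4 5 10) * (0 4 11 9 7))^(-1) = (0 7 10 5 9 11 8 4) = [7, 1, 2, 3, 0, 9, 6, 10, 4, 11, 5, 8]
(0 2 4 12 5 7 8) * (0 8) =(0 2 4 12 5 7) =[2, 1, 4, 3, 12, 7, 6, 0, 8, 9, 10, 11, 5]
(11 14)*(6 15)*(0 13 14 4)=(0 13 14 11 4)(6 15)=[13, 1, 2, 3, 0, 5, 15, 7, 8, 9, 10, 4, 12, 14, 11, 6]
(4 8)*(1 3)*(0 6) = (0 6)(1 3)(4 8) = [6, 3, 2, 1, 8, 5, 0, 7, 4]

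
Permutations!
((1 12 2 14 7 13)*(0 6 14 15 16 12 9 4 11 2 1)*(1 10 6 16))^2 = (0 12 6 7)(1 4 2)(9 11 15)(10 14 13 16) = [12, 4, 1, 3, 2, 5, 7, 0, 8, 11, 14, 15, 6, 16, 13, 9, 10]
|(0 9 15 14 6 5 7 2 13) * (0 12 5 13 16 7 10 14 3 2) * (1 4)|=|(0 9 15 3 2 16 7)(1 4)(5 10 14 6 13 12)|=42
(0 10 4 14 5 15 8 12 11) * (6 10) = [6, 1, 2, 3, 14, 15, 10, 7, 12, 9, 4, 0, 11, 13, 5, 8] = (0 6 10 4 14 5 15 8 12 11)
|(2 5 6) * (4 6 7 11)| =|(2 5 7 11 4 6)| =6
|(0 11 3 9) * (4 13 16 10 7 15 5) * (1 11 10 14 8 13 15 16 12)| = 12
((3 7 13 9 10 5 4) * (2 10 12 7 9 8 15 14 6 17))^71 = [0, 1, 10, 9, 3, 4, 17, 13, 15, 12, 5, 11, 7, 8, 6, 14, 16, 2] = (2 10 5 4 3 9 12 7 13 8 15 14 6 17)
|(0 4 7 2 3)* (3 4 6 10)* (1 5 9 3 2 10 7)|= |(0 6 7 10 2 4 1 5 9 3)|= 10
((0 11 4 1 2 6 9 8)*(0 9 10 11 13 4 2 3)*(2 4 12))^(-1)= [3, 4, 12, 1, 11, 5, 2, 7, 9, 8, 6, 10, 13, 0]= (0 3 1 4 11 10 6 2 12 13)(8 9)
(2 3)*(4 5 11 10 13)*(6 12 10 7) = [0, 1, 3, 2, 5, 11, 12, 6, 8, 9, 13, 7, 10, 4] = (2 3)(4 5 11 7 6 12 10 13)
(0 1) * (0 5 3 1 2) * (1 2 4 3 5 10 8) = (0 4 3 2)(1 10 8) = [4, 10, 0, 2, 3, 5, 6, 7, 1, 9, 8]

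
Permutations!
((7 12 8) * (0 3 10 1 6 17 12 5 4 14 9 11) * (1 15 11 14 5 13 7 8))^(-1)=(0 11 15 10 3)(1 12 17 6)(4 5)(7 13)(9 14)=[11, 12, 2, 0, 5, 4, 1, 13, 8, 14, 3, 15, 17, 7, 9, 10, 16, 6]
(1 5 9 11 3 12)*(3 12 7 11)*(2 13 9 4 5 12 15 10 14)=(1 12)(2 13 9 3 7 11 15 10 14)(4 5)=[0, 12, 13, 7, 5, 4, 6, 11, 8, 3, 14, 15, 1, 9, 2, 10]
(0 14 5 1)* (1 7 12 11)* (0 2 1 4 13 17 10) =(0 14 5 7 12 11 4 13 17 10)(1 2) =[14, 2, 1, 3, 13, 7, 6, 12, 8, 9, 0, 4, 11, 17, 5, 15, 16, 10]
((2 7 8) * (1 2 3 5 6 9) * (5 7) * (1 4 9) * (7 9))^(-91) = (1 2 5 6)(3 8 7 4 9) = [0, 2, 5, 8, 9, 6, 1, 4, 7, 3]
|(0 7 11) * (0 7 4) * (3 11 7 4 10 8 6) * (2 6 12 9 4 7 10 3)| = |(0 3 11 7 10 8 12 9 4)(2 6)| = 18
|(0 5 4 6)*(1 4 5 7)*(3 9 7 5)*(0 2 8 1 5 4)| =|(0 4 6 2 8 1)(3 9 7 5)| =12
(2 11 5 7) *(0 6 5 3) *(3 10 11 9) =(0 6 5 7 2 9 3)(10 11) =[6, 1, 9, 0, 4, 7, 5, 2, 8, 3, 11, 10]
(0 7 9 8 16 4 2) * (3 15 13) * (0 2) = (0 7 9 8 16 4)(3 15 13) = [7, 1, 2, 15, 0, 5, 6, 9, 16, 8, 10, 11, 12, 3, 14, 13, 4]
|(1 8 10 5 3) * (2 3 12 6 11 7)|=|(1 8 10 5 12 6 11 7 2 3)|=10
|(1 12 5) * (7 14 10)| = 3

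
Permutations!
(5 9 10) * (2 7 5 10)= (10)(2 7 5 9)= [0, 1, 7, 3, 4, 9, 6, 5, 8, 2, 10]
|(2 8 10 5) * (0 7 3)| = 12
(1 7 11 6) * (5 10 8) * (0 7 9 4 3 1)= (0 7 11 6)(1 9 4 3)(5 10 8)= [7, 9, 2, 1, 3, 10, 0, 11, 5, 4, 8, 6]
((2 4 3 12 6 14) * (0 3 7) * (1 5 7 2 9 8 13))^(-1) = (0 7 5 1 13 8 9 14 6 12 3)(2 4) = [7, 13, 4, 0, 2, 1, 12, 5, 9, 14, 10, 11, 3, 8, 6]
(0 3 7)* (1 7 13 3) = (0 1 7)(3 13) = [1, 7, 2, 13, 4, 5, 6, 0, 8, 9, 10, 11, 12, 3]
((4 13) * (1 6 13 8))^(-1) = (1 8 4 13 6) = [0, 8, 2, 3, 13, 5, 1, 7, 4, 9, 10, 11, 12, 6]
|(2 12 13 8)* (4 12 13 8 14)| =6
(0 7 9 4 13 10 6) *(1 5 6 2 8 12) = [7, 5, 8, 3, 13, 6, 0, 9, 12, 4, 2, 11, 1, 10] = (0 7 9 4 13 10 2 8 12 1 5 6)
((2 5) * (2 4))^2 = (2 4 5) = [0, 1, 4, 3, 5, 2]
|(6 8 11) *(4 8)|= 4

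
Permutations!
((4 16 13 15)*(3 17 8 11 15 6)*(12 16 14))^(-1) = (3 6 13 16 12 14 4 15 11 8 17) = [0, 1, 2, 6, 15, 5, 13, 7, 17, 9, 10, 8, 14, 16, 4, 11, 12, 3]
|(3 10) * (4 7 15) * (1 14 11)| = 6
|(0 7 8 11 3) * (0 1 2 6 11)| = 15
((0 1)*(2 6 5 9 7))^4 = (2 7 9 5 6) = [0, 1, 7, 3, 4, 6, 2, 9, 8, 5]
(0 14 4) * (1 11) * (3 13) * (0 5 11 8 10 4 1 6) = (0 14 1 8 10 4 5 11 6)(3 13) = [14, 8, 2, 13, 5, 11, 0, 7, 10, 9, 4, 6, 12, 3, 1]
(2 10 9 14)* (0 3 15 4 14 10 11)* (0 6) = [3, 1, 11, 15, 14, 5, 0, 7, 8, 10, 9, 6, 12, 13, 2, 4] = (0 3 15 4 14 2 11 6)(9 10)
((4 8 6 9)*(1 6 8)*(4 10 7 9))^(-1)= [0, 4, 2, 3, 6, 5, 1, 10, 8, 7, 9]= (1 4 6)(7 10 9)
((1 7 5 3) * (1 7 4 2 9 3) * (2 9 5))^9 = (1 9 7 5 4 3 2) = [0, 9, 1, 2, 3, 4, 6, 5, 8, 7]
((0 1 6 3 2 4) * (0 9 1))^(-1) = (1 9 4 2 3 6) = [0, 9, 3, 6, 2, 5, 1, 7, 8, 4]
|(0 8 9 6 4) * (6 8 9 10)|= 6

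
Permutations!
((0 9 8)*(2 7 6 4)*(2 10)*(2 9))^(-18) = (0 9 4 7)(2 8 10 6) = [9, 1, 8, 3, 7, 5, 2, 0, 10, 4, 6]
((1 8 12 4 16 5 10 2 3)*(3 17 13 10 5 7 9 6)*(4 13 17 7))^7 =(17)(1 9 10 8 6 2 12 3 7 13)(4 16) =[0, 9, 12, 7, 16, 5, 2, 13, 6, 10, 8, 11, 3, 1, 14, 15, 4, 17]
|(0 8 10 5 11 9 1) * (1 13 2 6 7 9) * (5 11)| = 5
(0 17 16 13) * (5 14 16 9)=(0 17 9 5 14 16 13)=[17, 1, 2, 3, 4, 14, 6, 7, 8, 5, 10, 11, 12, 0, 16, 15, 13, 9]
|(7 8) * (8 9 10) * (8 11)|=|(7 9 10 11 8)|=5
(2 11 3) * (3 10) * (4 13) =(2 11 10 3)(4 13) =[0, 1, 11, 2, 13, 5, 6, 7, 8, 9, 3, 10, 12, 4]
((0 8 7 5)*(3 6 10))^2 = (0 7)(3 10 6)(5 8) = [7, 1, 2, 10, 4, 8, 3, 0, 5, 9, 6]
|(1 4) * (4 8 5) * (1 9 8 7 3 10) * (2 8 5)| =12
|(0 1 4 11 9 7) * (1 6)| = |(0 6 1 4 11 9 7)| = 7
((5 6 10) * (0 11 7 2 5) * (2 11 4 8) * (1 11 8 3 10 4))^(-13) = [3, 10, 7, 6, 5, 8, 2, 1, 11, 9, 4, 0] = (0 3 6 2 7 1 10 4 5 8 11)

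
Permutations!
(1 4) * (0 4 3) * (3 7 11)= (0 4 1 7 11 3)= [4, 7, 2, 0, 1, 5, 6, 11, 8, 9, 10, 3]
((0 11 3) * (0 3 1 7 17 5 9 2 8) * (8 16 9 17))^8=(17)(0 7 11 8 1)(2 9 16)=[7, 0, 9, 3, 4, 5, 6, 11, 1, 16, 10, 8, 12, 13, 14, 15, 2, 17]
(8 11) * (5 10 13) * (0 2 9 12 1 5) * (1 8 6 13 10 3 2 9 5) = [9, 1, 5, 2, 4, 3, 13, 7, 11, 12, 10, 6, 8, 0] = (0 9 12 8 11 6 13)(2 5 3)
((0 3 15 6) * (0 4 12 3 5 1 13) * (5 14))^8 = (0 1 14 13 5)(3 4 15 12 6) = [1, 14, 2, 4, 15, 0, 3, 7, 8, 9, 10, 11, 6, 5, 13, 12]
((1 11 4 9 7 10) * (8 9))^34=(1 10 7 9 8 4 11)=[0, 10, 2, 3, 11, 5, 6, 9, 4, 8, 7, 1]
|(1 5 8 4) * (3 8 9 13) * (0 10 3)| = 9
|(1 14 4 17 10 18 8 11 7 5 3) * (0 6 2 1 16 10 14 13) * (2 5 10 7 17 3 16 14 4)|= 16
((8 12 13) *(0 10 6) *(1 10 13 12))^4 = (0 10 8)(1 13 6) = [10, 13, 2, 3, 4, 5, 1, 7, 0, 9, 8, 11, 12, 6]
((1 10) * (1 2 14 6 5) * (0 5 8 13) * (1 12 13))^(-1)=[13, 8, 10, 3, 4, 0, 14, 7, 6, 9, 1, 11, 5, 12, 2]=(0 13 12 5)(1 8 6 14 2 10)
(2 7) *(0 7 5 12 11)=(0 7 2 5 12 11)=[7, 1, 5, 3, 4, 12, 6, 2, 8, 9, 10, 0, 11]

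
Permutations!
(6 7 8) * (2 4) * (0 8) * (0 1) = (0 8 6 7 1)(2 4) = [8, 0, 4, 3, 2, 5, 7, 1, 6]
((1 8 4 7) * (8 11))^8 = (1 4 11 7 8) = [0, 4, 2, 3, 11, 5, 6, 8, 1, 9, 10, 7]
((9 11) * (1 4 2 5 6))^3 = (1 5 4 6 2)(9 11) = [0, 5, 1, 3, 6, 4, 2, 7, 8, 11, 10, 9]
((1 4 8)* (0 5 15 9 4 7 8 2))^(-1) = (0 2 4 9 15 5)(1 8 7) = [2, 8, 4, 3, 9, 0, 6, 1, 7, 15, 10, 11, 12, 13, 14, 5]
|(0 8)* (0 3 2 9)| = 5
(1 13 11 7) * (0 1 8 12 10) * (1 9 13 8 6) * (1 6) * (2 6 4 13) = [9, 8, 6, 3, 13, 5, 4, 1, 12, 2, 0, 7, 10, 11] = (0 9 2 6 4 13 11 7 1 8 12 10)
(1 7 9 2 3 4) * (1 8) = (1 7 9 2 3 4 8) = [0, 7, 3, 4, 8, 5, 6, 9, 1, 2]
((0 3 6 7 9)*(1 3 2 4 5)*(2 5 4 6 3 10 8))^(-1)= [9, 5, 8, 3, 4, 0, 2, 6, 10, 7, 1]= (0 9 7 6 2 8 10 1 5)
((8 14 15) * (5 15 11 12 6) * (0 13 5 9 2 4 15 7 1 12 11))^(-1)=(0 14 8 15 4 2 9 6 12 1 7 5 13)=[14, 7, 9, 3, 2, 13, 12, 5, 15, 6, 10, 11, 1, 0, 8, 4]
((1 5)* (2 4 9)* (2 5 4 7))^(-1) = (1 5 9 4)(2 7) = [0, 5, 7, 3, 1, 9, 6, 2, 8, 4]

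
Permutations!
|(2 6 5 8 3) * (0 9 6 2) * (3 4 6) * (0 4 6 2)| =15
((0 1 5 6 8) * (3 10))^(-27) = (0 6 1 8 5)(3 10) = [6, 8, 2, 10, 4, 0, 1, 7, 5, 9, 3]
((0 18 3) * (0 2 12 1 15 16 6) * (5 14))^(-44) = (0 18 3 2 12 1 15 16 6) = [18, 15, 12, 2, 4, 5, 0, 7, 8, 9, 10, 11, 1, 13, 14, 16, 6, 17, 3]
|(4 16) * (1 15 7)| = |(1 15 7)(4 16)| = 6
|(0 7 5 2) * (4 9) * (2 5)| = |(0 7 2)(4 9)| = 6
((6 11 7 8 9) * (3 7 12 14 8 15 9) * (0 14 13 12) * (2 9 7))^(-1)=(0 11 6 9 2 3 8 14)(7 15)(12 13)=[11, 1, 3, 8, 4, 5, 9, 15, 14, 2, 10, 6, 13, 12, 0, 7]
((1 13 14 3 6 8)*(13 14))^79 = (1 8 6 3 14) = [0, 8, 2, 14, 4, 5, 3, 7, 6, 9, 10, 11, 12, 13, 1]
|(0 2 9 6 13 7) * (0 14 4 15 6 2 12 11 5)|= 12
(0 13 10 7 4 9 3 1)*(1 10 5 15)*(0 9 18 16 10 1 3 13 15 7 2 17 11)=(0 15 3 1 9 13 5 7 4 18 16 10 2 17 11)=[15, 9, 17, 1, 18, 7, 6, 4, 8, 13, 2, 0, 12, 5, 14, 3, 10, 11, 16]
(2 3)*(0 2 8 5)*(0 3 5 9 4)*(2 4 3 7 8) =(0 4)(2 5 7 8 9 3) =[4, 1, 5, 2, 0, 7, 6, 8, 9, 3]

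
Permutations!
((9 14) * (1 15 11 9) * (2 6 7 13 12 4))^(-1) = (1 14 9 11 15)(2 4 12 13 7 6) = [0, 14, 4, 3, 12, 5, 2, 6, 8, 11, 10, 15, 13, 7, 9, 1]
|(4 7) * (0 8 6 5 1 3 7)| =8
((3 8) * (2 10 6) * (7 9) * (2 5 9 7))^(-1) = [0, 1, 9, 8, 4, 6, 10, 7, 3, 5, 2] = (2 9 5 6 10)(3 8)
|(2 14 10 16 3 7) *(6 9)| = 6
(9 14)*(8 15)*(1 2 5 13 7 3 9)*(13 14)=(1 2 5 14)(3 9 13 7)(8 15)=[0, 2, 5, 9, 4, 14, 6, 3, 15, 13, 10, 11, 12, 7, 1, 8]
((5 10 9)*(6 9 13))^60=(13)=[0, 1, 2, 3, 4, 5, 6, 7, 8, 9, 10, 11, 12, 13]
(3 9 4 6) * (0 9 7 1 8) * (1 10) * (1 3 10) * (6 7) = (0 9 4 7 1 8)(3 6 10) = [9, 8, 2, 6, 7, 5, 10, 1, 0, 4, 3]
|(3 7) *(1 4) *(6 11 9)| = |(1 4)(3 7)(6 11 9)| = 6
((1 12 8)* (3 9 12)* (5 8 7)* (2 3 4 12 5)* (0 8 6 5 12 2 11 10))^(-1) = (0 10 11 7 12 9 3 2 4 1 8)(5 6) = [10, 8, 4, 2, 1, 6, 5, 12, 0, 3, 11, 7, 9]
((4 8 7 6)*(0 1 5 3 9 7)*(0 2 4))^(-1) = (0 6 7 9 3 5 1)(2 8 4) = [6, 0, 8, 5, 2, 1, 7, 9, 4, 3]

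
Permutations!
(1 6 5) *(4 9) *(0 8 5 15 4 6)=[8, 0, 2, 3, 9, 1, 15, 7, 5, 6, 10, 11, 12, 13, 14, 4]=(0 8 5 1)(4 9 6 15)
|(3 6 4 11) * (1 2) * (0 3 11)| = |(11)(0 3 6 4)(1 2)| = 4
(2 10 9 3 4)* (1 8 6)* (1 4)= (1 8 6 4 2 10 9 3)= [0, 8, 10, 1, 2, 5, 4, 7, 6, 3, 9]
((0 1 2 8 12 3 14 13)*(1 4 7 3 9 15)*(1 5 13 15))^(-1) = [13, 9, 1, 7, 0, 15, 6, 4, 2, 12, 10, 11, 8, 5, 3, 14] = (0 13 5 15 14 3 7 4)(1 9 12 8 2)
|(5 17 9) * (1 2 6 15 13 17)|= 8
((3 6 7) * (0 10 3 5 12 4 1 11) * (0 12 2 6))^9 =(1 11 12 4)(2 6 7 5) =[0, 11, 6, 3, 1, 2, 7, 5, 8, 9, 10, 12, 4]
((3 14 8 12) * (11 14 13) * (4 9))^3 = (3 14)(4 9)(8 13)(11 12) = [0, 1, 2, 14, 9, 5, 6, 7, 13, 4, 10, 12, 11, 8, 3]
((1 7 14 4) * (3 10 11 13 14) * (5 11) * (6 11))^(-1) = (1 4 14 13 11 6 5 10 3 7) = [0, 4, 2, 7, 14, 10, 5, 1, 8, 9, 3, 6, 12, 11, 13]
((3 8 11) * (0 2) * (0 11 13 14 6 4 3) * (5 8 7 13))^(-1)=(0 11 2)(3 4 6 14 13 7)(5 8)=[11, 1, 0, 4, 6, 8, 14, 3, 5, 9, 10, 2, 12, 7, 13]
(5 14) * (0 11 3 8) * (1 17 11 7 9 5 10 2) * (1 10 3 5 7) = [1, 17, 10, 8, 4, 14, 6, 9, 0, 7, 2, 5, 12, 13, 3, 15, 16, 11] = (0 1 17 11 5 14 3 8)(2 10)(7 9)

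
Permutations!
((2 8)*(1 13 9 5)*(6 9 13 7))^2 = [0, 6, 2, 3, 4, 7, 5, 9, 8, 1, 10, 11, 12, 13] = (13)(1 6 5 7 9)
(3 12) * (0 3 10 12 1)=(0 3 1)(10 12)=[3, 0, 2, 1, 4, 5, 6, 7, 8, 9, 12, 11, 10]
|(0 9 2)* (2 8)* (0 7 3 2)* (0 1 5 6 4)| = |(0 9 8 1 5 6 4)(2 7 3)| = 21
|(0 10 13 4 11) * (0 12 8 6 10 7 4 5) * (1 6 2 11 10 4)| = |(0 7 1 6 4 10 13 5)(2 11 12 8)| = 8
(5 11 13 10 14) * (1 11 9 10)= (1 11 13)(5 9 10 14)= [0, 11, 2, 3, 4, 9, 6, 7, 8, 10, 14, 13, 12, 1, 5]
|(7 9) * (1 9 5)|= 4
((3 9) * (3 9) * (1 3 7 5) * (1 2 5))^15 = (9)(2 5) = [0, 1, 5, 3, 4, 2, 6, 7, 8, 9]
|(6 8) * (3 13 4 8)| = |(3 13 4 8 6)| = 5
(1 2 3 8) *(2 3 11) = (1 3 8)(2 11) = [0, 3, 11, 8, 4, 5, 6, 7, 1, 9, 10, 2]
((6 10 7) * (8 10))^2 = (6 10)(7 8) = [0, 1, 2, 3, 4, 5, 10, 8, 7, 9, 6]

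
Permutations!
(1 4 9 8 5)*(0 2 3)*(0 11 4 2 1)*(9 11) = (0 1 2 3 9 8 5)(4 11) = [1, 2, 3, 9, 11, 0, 6, 7, 5, 8, 10, 4]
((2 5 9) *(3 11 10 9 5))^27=(2 11 9 3 10)=[0, 1, 11, 10, 4, 5, 6, 7, 8, 3, 2, 9]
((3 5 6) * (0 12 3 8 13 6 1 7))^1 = (0 12 3 5 1 7)(6 8 13) = [12, 7, 2, 5, 4, 1, 8, 0, 13, 9, 10, 11, 3, 6]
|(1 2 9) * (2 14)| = |(1 14 2 9)| = 4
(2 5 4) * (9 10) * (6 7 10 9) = (2 5 4)(6 7 10) = [0, 1, 5, 3, 2, 4, 7, 10, 8, 9, 6]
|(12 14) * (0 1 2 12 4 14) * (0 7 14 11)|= 8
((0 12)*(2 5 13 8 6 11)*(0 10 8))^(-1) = (0 13 5 2 11 6 8 10 12) = [13, 1, 11, 3, 4, 2, 8, 7, 10, 9, 12, 6, 0, 5]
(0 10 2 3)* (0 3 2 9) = (0 10 9) = [10, 1, 2, 3, 4, 5, 6, 7, 8, 0, 9]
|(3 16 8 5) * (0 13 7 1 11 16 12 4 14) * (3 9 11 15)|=45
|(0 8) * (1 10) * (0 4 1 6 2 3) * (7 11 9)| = 24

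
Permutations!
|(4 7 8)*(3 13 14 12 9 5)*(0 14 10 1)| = 9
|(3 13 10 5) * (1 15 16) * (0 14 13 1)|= 9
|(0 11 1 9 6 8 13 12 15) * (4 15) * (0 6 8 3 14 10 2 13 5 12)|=15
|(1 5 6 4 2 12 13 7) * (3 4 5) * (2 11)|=8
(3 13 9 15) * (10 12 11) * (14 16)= (3 13 9 15)(10 12 11)(14 16)= [0, 1, 2, 13, 4, 5, 6, 7, 8, 15, 12, 10, 11, 9, 16, 3, 14]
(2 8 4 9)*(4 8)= [0, 1, 4, 3, 9, 5, 6, 7, 8, 2]= (2 4 9)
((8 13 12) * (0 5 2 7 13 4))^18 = (0 2 13 8)(4 5 7 12) = [2, 1, 13, 3, 5, 7, 6, 12, 0, 9, 10, 11, 4, 8]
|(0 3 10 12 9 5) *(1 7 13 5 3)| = 20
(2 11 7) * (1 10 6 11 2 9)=(1 10 6 11 7 9)=[0, 10, 2, 3, 4, 5, 11, 9, 8, 1, 6, 7]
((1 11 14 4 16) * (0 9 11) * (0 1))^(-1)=(0 16 4 14 11 9)=[16, 1, 2, 3, 14, 5, 6, 7, 8, 0, 10, 9, 12, 13, 11, 15, 4]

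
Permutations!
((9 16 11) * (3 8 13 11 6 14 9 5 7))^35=[0, 1, 2, 7, 4, 11, 16, 5, 3, 14, 10, 13, 12, 8, 6, 15, 9]=(3 7 5 11 13 8)(6 16 9 14)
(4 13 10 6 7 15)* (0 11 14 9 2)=(0 11 14 9 2)(4 13 10 6 7 15)=[11, 1, 0, 3, 13, 5, 7, 15, 8, 2, 6, 14, 12, 10, 9, 4]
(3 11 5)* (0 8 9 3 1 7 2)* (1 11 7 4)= [8, 4, 0, 7, 1, 11, 6, 2, 9, 3, 10, 5]= (0 8 9 3 7 2)(1 4)(5 11)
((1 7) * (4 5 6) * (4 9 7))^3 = (1 6)(4 9)(5 7) = [0, 6, 2, 3, 9, 7, 1, 5, 8, 4]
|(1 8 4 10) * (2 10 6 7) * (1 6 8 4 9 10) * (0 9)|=|(0 9 10 6 7 2 1 4 8)|=9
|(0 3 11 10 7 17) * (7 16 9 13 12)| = |(0 3 11 10 16 9 13 12 7 17)| = 10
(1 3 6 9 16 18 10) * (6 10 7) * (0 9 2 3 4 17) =(0 9 16 18 7 6 2 3 10 1 4 17) =[9, 4, 3, 10, 17, 5, 2, 6, 8, 16, 1, 11, 12, 13, 14, 15, 18, 0, 7]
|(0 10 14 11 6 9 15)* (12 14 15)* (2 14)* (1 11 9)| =12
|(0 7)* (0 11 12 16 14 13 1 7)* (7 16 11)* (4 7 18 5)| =|(1 16 14 13)(4 7 18 5)(11 12)| =4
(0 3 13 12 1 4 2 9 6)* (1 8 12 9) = [3, 4, 1, 13, 2, 5, 0, 7, 12, 6, 10, 11, 8, 9] = (0 3 13 9 6)(1 4 2)(8 12)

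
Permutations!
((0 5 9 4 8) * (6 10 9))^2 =(0 6 9 8 5 10 4) =[6, 1, 2, 3, 0, 10, 9, 7, 5, 8, 4]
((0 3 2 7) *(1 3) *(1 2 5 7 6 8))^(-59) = [3, 2, 5, 6, 4, 8, 7, 1, 0] = (0 3 6 7 1 2 5 8)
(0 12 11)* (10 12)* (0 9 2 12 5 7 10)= (2 12 11 9)(5 7 10)= [0, 1, 12, 3, 4, 7, 6, 10, 8, 2, 5, 9, 11]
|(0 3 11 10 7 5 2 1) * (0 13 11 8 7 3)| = |(1 13 11 10 3 8 7 5 2)| = 9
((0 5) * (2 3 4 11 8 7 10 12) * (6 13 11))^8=(2 10 8 13 4)(3 12 7 11 6)=[0, 1, 10, 12, 2, 5, 3, 11, 13, 9, 8, 6, 7, 4]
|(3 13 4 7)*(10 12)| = |(3 13 4 7)(10 12)| = 4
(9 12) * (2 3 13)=(2 3 13)(9 12)=[0, 1, 3, 13, 4, 5, 6, 7, 8, 12, 10, 11, 9, 2]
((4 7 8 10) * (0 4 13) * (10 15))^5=(0 10 8 4 13 15 7)=[10, 1, 2, 3, 13, 5, 6, 0, 4, 9, 8, 11, 12, 15, 14, 7]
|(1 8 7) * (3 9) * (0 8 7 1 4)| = |(0 8 1 7 4)(3 9)| = 10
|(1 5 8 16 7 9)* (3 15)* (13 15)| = |(1 5 8 16 7 9)(3 13 15)| = 6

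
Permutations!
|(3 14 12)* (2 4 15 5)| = |(2 4 15 5)(3 14 12)| = 12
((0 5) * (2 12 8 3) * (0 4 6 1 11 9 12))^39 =(0 9 5 12 4 8 6 3 1 2 11) =[9, 2, 11, 1, 8, 12, 3, 7, 6, 5, 10, 0, 4]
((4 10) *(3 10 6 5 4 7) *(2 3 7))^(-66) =(10) =[0, 1, 2, 3, 4, 5, 6, 7, 8, 9, 10]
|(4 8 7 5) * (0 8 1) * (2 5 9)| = 8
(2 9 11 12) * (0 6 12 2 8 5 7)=[6, 1, 9, 3, 4, 7, 12, 0, 5, 11, 10, 2, 8]=(0 6 12 8 5 7)(2 9 11)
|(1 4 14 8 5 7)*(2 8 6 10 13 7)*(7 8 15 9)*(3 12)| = |(1 4 14 6 10 13 8 5 2 15 9 7)(3 12)| = 12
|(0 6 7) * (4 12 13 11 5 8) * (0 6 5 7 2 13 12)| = 20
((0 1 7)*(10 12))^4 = (12)(0 1 7) = [1, 7, 2, 3, 4, 5, 6, 0, 8, 9, 10, 11, 12]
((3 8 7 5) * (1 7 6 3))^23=(1 5 7)(3 6 8)=[0, 5, 2, 6, 4, 7, 8, 1, 3]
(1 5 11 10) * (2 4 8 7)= [0, 5, 4, 3, 8, 11, 6, 2, 7, 9, 1, 10]= (1 5 11 10)(2 4 8 7)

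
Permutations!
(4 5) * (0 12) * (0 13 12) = (4 5)(12 13) = [0, 1, 2, 3, 5, 4, 6, 7, 8, 9, 10, 11, 13, 12]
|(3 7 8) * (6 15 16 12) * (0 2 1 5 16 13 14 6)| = |(0 2 1 5 16 12)(3 7 8)(6 15 13 14)| = 12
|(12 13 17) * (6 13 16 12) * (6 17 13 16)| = 3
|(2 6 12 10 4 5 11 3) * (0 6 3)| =14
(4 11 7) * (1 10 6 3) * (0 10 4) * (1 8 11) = (0 10 6 3 8 11 7)(1 4) = [10, 4, 2, 8, 1, 5, 3, 0, 11, 9, 6, 7]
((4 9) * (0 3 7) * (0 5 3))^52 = [0, 1, 2, 7, 4, 3, 6, 5, 8, 9] = (9)(3 7 5)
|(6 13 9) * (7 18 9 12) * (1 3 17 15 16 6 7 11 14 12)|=21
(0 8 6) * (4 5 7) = (0 8 6)(4 5 7) = [8, 1, 2, 3, 5, 7, 0, 4, 6]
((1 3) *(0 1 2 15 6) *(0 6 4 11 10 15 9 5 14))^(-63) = (4 11 10 15) = [0, 1, 2, 3, 11, 5, 6, 7, 8, 9, 15, 10, 12, 13, 14, 4]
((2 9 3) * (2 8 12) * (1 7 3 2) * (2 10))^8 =(1 8 7 12 3)(2 10 9) =[0, 8, 10, 1, 4, 5, 6, 12, 7, 2, 9, 11, 3]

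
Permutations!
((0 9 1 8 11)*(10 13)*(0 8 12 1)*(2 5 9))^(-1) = (0 9 5 2)(1 12)(8 11)(10 13) = [9, 12, 0, 3, 4, 2, 6, 7, 11, 5, 13, 8, 1, 10]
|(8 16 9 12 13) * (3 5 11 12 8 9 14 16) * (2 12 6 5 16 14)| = |(2 12 13 9 8 3 16)(5 11 6)| = 21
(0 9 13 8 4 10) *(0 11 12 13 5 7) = (0 9 5 7)(4 10 11 12 13 8) = [9, 1, 2, 3, 10, 7, 6, 0, 4, 5, 11, 12, 13, 8]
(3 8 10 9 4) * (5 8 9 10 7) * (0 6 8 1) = (10)(0 6 8 7 5 1)(3 9 4) = [6, 0, 2, 9, 3, 1, 8, 5, 7, 4, 10]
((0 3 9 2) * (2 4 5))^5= [2, 1, 5, 0, 9, 4, 6, 7, 8, 3]= (0 2 5 4 9 3)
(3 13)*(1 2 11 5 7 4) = (1 2 11 5 7 4)(3 13) = [0, 2, 11, 13, 1, 7, 6, 4, 8, 9, 10, 5, 12, 3]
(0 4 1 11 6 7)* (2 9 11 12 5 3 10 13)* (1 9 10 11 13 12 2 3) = [4, 2, 10, 11, 9, 1, 7, 0, 8, 13, 12, 6, 5, 3] = (0 4 9 13 3 11 6 7)(1 2 10 12 5)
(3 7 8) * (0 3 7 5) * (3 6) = (0 6 3 5)(7 8) = [6, 1, 2, 5, 4, 0, 3, 8, 7]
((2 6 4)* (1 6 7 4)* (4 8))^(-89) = [0, 6, 4, 3, 8, 5, 1, 2, 7] = (1 6)(2 4 8 7)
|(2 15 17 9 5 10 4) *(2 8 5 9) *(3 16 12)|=|(2 15 17)(3 16 12)(4 8 5 10)|=12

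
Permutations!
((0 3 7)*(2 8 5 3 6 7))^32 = (8)(0 7 6) = [7, 1, 2, 3, 4, 5, 0, 6, 8]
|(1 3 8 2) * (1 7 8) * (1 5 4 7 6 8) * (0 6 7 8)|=|(0 6)(1 3 5 4 8 2 7)|=14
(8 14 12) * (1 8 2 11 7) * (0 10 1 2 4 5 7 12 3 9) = (0 10 1 8 14 3 9)(2 11 12 4 5 7) = [10, 8, 11, 9, 5, 7, 6, 2, 14, 0, 1, 12, 4, 13, 3]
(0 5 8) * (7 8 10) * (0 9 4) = [5, 1, 2, 3, 0, 10, 6, 8, 9, 4, 7] = (0 5 10 7 8 9 4)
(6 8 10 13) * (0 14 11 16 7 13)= (0 14 11 16 7 13 6 8 10)= [14, 1, 2, 3, 4, 5, 8, 13, 10, 9, 0, 16, 12, 6, 11, 15, 7]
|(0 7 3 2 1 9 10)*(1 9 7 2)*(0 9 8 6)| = |(0 2 8 6)(1 7 3)(9 10)| = 12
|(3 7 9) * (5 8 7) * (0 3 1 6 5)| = 6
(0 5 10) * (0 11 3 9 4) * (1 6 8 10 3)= [5, 6, 2, 9, 0, 3, 8, 7, 10, 4, 11, 1]= (0 5 3 9 4)(1 6 8 10 11)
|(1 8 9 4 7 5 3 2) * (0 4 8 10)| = |(0 4 7 5 3 2 1 10)(8 9)| = 8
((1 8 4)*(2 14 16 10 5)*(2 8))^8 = (16) = [0, 1, 2, 3, 4, 5, 6, 7, 8, 9, 10, 11, 12, 13, 14, 15, 16]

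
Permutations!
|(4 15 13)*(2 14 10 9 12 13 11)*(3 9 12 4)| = |(2 14 10 12 13 3 9 4 15 11)| = 10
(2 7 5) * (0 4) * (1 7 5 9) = (0 4)(1 7 9)(2 5) = [4, 7, 5, 3, 0, 2, 6, 9, 8, 1]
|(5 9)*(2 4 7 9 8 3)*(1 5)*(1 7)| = |(1 5 8 3 2 4)(7 9)| = 6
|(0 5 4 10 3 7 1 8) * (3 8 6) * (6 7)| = |(0 5 4 10 8)(1 7)(3 6)| = 10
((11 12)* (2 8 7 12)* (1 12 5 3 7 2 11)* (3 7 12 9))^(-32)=(12)=[0, 1, 2, 3, 4, 5, 6, 7, 8, 9, 10, 11, 12]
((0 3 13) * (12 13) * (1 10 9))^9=(0 3 12 13)=[3, 1, 2, 12, 4, 5, 6, 7, 8, 9, 10, 11, 13, 0]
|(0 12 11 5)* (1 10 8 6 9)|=20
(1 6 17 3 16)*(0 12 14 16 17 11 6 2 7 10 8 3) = (0 12 14 16 1 2 7 10 8 3 17)(6 11) = [12, 2, 7, 17, 4, 5, 11, 10, 3, 9, 8, 6, 14, 13, 16, 15, 1, 0]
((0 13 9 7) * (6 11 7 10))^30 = (0 9 6 7 13 10 11) = [9, 1, 2, 3, 4, 5, 7, 13, 8, 6, 11, 0, 12, 10]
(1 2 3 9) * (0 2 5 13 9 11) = (0 2 3 11)(1 5 13 9) = [2, 5, 3, 11, 4, 13, 6, 7, 8, 1, 10, 0, 12, 9]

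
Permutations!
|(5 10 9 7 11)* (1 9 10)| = |(1 9 7 11 5)| = 5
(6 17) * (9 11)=(6 17)(9 11)=[0, 1, 2, 3, 4, 5, 17, 7, 8, 11, 10, 9, 12, 13, 14, 15, 16, 6]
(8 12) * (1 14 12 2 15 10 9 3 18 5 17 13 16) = (1 14 12 8 2 15 10 9 3 18 5 17 13 16) = [0, 14, 15, 18, 4, 17, 6, 7, 2, 3, 9, 11, 8, 16, 12, 10, 1, 13, 5]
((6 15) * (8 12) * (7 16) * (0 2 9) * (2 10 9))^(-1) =(0 9 10)(6 15)(7 16)(8 12) =[9, 1, 2, 3, 4, 5, 15, 16, 12, 10, 0, 11, 8, 13, 14, 6, 7]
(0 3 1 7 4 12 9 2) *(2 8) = (0 3 1 7 4 12 9 8 2) = [3, 7, 0, 1, 12, 5, 6, 4, 2, 8, 10, 11, 9]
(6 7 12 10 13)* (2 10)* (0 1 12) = [1, 12, 10, 3, 4, 5, 7, 0, 8, 9, 13, 11, 2, 6] = (0 1 12 2 10 13 6 7)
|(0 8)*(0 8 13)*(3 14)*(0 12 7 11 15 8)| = 14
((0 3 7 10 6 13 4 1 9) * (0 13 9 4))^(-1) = (0 13 9 6 10 7 3)(1 4) = [13, 4, 2, 0, 1, 5, 10, 3, 8, 6, 7, 11, 12, 9]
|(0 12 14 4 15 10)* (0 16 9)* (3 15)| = 9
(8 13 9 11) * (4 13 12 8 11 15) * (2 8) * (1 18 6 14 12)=(1 18 6 14 12 2 8)(4 13 9 15)=[0, 18, 8, 3, 13, 5, 14, 7, 1, 15, 10, 11, 2, 9, 12, 4, 16, 17, 6]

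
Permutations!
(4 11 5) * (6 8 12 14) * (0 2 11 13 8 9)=[2, 1, 11, 3, 13, 4, 9, 7, 12, 0, 10, 5, 14, 8, 6]=(0 2 11 5 4 13 8 12 14 6 9)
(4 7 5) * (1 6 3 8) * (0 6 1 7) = (0 6 3 8 7 5 4) = [6, 1, 2, 8, 0, 4, 3, 5, 7]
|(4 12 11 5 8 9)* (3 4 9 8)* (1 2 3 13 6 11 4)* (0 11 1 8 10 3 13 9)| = |(0 11 5 9)(1 2 13 6)(3 8 10)(4 12)| = 12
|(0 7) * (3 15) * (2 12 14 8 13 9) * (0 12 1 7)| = |(1 7 12 14 8 13 9 2)(3 15)| = 8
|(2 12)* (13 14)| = 2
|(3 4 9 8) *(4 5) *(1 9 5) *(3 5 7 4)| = |(1 9 8 5 3)(4 7)| = 10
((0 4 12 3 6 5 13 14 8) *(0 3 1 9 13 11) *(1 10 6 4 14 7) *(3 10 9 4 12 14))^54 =(0 5 10 14 1 13 12)(3 11 6 8 4 7 9) =[5, 13, 2, 11, 7, 10, 8, 9, 4, 3, 14, 6, 0, 12, 1]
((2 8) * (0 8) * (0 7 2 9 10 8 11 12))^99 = [0, 1, 7, 3, 4, 5, 6, 2, 8, 9, 10, 11, 12] = (12)(2 7)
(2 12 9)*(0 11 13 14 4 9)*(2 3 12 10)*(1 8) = (0 11 13 14 4 9 3 12)(1 8)(2 10) = [11, 8, 10, 12, 9, 5, 6, 7, 1, 3, 2, 13, 0, 14, 4]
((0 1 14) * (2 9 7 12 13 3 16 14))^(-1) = (0 14 16 3 13 12 7 9 2 1) = [14, 0, 1, 13, 4, 5, 6, 9, 8, 2, 10, 11, 7, 12, 16, 15, 3]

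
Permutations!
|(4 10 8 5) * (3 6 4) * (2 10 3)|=12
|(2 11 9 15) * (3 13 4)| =|(2 11 9 15)(3 13 4)| =12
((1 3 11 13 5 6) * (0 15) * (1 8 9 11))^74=(15)(5 8 11)(6 9 13)=[0, 1, 2, 3, 4, 8, 9, 7, 11, 13, 10, 5, 12, 6, 14, 15]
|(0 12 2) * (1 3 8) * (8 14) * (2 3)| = 7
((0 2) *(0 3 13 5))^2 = [3, 1, 13, 5, 4, 2, 6, 7, 8, 9, 10, 11, 12, 0] = (0 3 5 2 13)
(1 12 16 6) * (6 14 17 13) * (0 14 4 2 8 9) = (0 14 17 13 6 1 12 16 4 2 8 9) = [14, 12, 8, 3, 2, 5, 1, 7, 9, 0, 10, 11, 16, 6, 17, 15, 4, 13]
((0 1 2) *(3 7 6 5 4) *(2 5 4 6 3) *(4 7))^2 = (0 5 7 4)(1 6 3 2) = [5, 6, 1, 2, 0, 7, 3, 4]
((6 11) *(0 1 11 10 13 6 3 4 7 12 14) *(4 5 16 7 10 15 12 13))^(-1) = (0 14 12 15 6 13 7 16 5 3 11 1)(4 10) = [14, 0, 2, 11, 10, 3, 13, 16, 8, 9, 4, 1, 15, 7, 12, 6, 5]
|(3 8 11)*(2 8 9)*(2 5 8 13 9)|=7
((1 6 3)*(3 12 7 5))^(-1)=(1 3 5 7 12 6)=[0, 3, 2, 5, 4, 7, 1, 12, 8, 9, 10, 11, 6]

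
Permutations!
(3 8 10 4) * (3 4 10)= (10)(3 8)= [0, 1, 2, 8, 4, 5, 6, 7, 3, 9, 10]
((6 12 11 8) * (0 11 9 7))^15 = (0 11 8 6 12 9 7) = [11, 1, 2, 3, 4, 5, 12, 0, 6, 7, 10, 8, 9]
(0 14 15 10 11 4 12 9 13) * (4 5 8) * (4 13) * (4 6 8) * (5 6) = (0 14 15 10 11 6 8 13)(4 12 9 5) = [14, 1, 2, 3, 12, 4, 8, 7, 13, 5, 11, 6, 9, 0, 15, 10]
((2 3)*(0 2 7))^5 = (0 2 3 7) = [2, 1, 3, 7, 4, 5, 6, 0]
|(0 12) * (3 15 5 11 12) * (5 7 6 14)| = |(0 3 15 7 6 14 5 11 12)| = 9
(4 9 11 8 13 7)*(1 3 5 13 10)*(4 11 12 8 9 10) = (1 3 5 13 7 11 9 12 8 4 10) = [0, 3, 2, 5, 10, 13, 6, 11, 4, 12, 1, 9, 8, 7]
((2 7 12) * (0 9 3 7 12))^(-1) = (0 7 3 9)(2 12) = [7, 1, 12, 9, 4, 5, 6, 3, 8, 0, 10, 11, 2]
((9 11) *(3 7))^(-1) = (3 7)(9 11) = [0, 1, 2, 7, 4, 5, 6, 3, 8, 11, 10, 9]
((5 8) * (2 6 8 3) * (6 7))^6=[0, 1, 2, 3, 4, 5, 6, 7, 8]=(8)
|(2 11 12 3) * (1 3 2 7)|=3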